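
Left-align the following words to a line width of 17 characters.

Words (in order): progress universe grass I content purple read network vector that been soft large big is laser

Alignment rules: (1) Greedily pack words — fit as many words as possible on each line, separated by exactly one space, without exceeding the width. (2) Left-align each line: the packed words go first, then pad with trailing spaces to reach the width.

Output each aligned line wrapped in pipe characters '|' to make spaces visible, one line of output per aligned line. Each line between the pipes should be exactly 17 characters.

Answer: |progress universe|
|grass I content  |
|purple read      |
|network vector   |
|that been soft   |
|large big is     |
|laser            |

Derivation:
Line 1: ['progress', 'universe'] (min_width=17, slack=0)
Line 2: ['grass', 'I', 'content'] (min_width=15, slack=2)
Line 3: ['purple', 'read'] (min_width=11, slack=6)
Line 4: ['network', 'vector'] (min_width=14, slack=3)
Line 5: ['that', 'been', 'soft'] (min_width=14, slack=3)
Line 6: ['large', 'big', 'is'] (min_width=12, slack=5)
Line 7: ['laser'] (min_width=5, slack=12)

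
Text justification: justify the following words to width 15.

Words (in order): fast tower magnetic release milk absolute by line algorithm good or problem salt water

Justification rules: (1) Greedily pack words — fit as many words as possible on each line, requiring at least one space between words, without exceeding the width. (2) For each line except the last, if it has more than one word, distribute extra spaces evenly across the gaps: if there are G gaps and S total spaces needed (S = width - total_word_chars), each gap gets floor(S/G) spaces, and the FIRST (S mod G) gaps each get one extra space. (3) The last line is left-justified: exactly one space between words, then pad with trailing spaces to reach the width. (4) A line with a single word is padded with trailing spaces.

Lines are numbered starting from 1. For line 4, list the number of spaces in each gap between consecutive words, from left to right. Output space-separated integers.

Line 1: ['fast', 'tower'] (min_width=10, slack=5)
Line 2: ['magnetic'] (min_width=8, slack=7)
Line 3: ['release', 'milk'] (min_width=12, slack=3)
Line 4: ['absolute', 'by'] (min_width=11, slack=4)
Line 5: ['line', 'algorithm'] (min_width=14, slack=1)
Line 6: ['good', 'or', 'problem'] (min_width=15, slack=0)
Line 7: ['salt', 'water'] (min_width=10, slack=5)

Answer: 5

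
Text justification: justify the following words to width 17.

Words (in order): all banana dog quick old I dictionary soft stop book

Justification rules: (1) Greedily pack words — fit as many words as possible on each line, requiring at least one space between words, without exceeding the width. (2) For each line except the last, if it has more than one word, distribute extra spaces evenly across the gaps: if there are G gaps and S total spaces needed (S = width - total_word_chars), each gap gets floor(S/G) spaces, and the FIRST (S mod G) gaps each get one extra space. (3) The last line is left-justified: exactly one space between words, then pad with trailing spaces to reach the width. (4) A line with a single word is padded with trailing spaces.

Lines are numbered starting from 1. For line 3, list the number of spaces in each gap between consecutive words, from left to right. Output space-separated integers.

Answer: 3

Derivation:
Line 1: ['all', 'banana', 'dog'] (min_width=14, slack=3)
Line 2: ['quick', 'old', 'I'] (min_width=11, slack=6)
Line 3: ['dictionary', 'soft'] (min_width=15, slack=2)
Line 4: ['stop', 'book'] (min_width=9, slack=8)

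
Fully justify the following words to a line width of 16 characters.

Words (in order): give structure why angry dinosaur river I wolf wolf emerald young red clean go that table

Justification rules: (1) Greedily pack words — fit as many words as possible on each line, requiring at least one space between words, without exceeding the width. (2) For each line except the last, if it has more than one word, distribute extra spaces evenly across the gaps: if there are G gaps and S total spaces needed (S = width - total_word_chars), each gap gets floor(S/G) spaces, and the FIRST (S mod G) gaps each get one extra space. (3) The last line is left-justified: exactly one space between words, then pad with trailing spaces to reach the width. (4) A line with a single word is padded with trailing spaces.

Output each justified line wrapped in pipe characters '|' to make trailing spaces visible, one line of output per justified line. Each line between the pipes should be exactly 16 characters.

Answer: |give   structure|
|why        angry|
|dinosaur river I|
|wolf        wolf|
|emerald    young|
|red   clean   go|
|that table      |

Derivation:
Line 1: ['give', 'structure'] (min_width=14, slack=2)
Line 2: ['why', 'angry'] (min_width=9, slack=7)
Line 3: ['dinosaur', 'river', 'I'] (min_width=16, slack=0)
Line 4: ['wolf', 'wolf'] (min_width=9, slack=7)
Line 5: ['emerald', 'young'] (min_width=13, slack=3)
Line 6: ['red', 'clean', 'go'] (min_width=12, slack=4)
Line 7: ['that', 'table'] (min_width=10, slack=6)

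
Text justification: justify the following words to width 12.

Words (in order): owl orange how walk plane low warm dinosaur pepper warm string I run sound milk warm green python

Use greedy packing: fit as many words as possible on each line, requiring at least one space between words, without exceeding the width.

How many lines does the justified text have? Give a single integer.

Answer: 10

Derivation:
Line 1: ['owl', 'orange'] (min_width=10, slack=2)
Line 2: ['how', 'walk'] (min_width=8, slack=4)
Line 3: ['plane', 'low'] (min_width=9, slack=3)
Line 4: ['warm'] (min_width=4, slack=8)
Line 5: ['dinosaur'] (min_width=8, slack=4)
Line 6: ['pepper', 'warm'] (min_width=11, slack=1)
Line 7: ['string', 'I', 'run'] (min_width=12, slack=0)
Line 8: ['sound', 'milk'] (min_width=10, slack=2)
Line 9: ['warm', 'green'] (min_width=10, slack=2)
Line 10: ['python'] (min_width=6, slack=6)
Total lines: 10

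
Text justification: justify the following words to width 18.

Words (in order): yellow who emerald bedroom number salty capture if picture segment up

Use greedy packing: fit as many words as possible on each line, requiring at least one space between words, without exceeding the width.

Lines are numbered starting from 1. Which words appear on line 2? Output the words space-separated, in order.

Line 1: ['yellow', 'who', 'emerald'] (min_width=18, slack=0)
Line 2: ['bedroom', 'number'] (min_width=14, slack=4)
Line 3: ['salty', 'capture', 'if'] (min_width=16, slack=2)
Line 4: ['picture', 'segment', 'up'] (min_width=18, slack=0)

Answer: bedroom number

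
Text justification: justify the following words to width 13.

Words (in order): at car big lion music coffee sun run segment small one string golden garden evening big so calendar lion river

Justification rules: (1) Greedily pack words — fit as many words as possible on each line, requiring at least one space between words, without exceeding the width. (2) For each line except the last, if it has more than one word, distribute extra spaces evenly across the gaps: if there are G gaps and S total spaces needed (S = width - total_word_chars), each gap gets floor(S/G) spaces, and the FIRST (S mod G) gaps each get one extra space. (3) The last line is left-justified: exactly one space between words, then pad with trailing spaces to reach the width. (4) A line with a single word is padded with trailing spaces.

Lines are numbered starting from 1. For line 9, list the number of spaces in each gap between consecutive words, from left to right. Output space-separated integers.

Line 1: ['at', 'car', 'big'] (min_width=10, slack=3)
Line 2: ['lion', 'music'] (min_width=10, slack=3)
Line 3: ['coffee', 'sun'] (min_width=10, slack=3)
Line 4: ['run', 'segment'] (min_width=11, slack=2)
Line 5: ['small', 'one'] (min_width=9, slack=4)
Line 6: ['string', 'golden'] (min_width=13, slack=0)
Line 7: ['garden'] (min_width=6, slack=7)
Line 8: ['evening', 'big'] (min_width=11, slack=2)
Line 9: ['so', 'calendar'] (min_width=11, slack=2)
Line 10: ['lion', 'river'] (min_width=10, slack=3)

Answer: 3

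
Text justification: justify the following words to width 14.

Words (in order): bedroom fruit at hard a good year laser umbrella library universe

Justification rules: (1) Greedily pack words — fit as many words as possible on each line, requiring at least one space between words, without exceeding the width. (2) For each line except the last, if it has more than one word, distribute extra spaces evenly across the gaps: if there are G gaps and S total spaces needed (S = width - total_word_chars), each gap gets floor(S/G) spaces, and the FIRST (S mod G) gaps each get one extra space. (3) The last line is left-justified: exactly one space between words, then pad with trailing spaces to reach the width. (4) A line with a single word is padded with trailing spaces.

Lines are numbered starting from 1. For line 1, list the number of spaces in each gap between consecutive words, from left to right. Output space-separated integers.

Answer: 2

Derivation:
Line 1: ['bedroom', 'fruit'] (min_width=13, slack=1)
Line 2: ['at', 'hard', 'a', 'good'] (min_width=14, slack=0)
Line 3: ['year', 'laser'] (min_width=10, slack=4)
Line 4: ['umbrella'] (min_width=8, slack=6)
Line 5: ['library'] (min_width=7, slack=7)
Line 6: ['universe'] (min_width=8, slack=6)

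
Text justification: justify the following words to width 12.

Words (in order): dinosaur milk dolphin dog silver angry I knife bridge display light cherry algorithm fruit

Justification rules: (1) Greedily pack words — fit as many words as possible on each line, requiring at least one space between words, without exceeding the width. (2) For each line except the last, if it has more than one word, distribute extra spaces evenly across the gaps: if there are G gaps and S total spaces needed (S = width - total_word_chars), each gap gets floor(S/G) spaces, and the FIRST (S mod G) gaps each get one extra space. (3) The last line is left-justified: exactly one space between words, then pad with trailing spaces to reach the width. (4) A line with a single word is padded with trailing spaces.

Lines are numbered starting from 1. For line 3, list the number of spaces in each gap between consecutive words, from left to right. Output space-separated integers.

Answer: 3

Derivation:
Line 1: ['dinosaur'] (min_width=8, slack=4)
Line 2: ['milk', 'dolphin'] (min_width=12, slack=0)
Line 3: ['dog', 'silver'] (min_width=10, slack=2)
Line 4: ['angry', 'I'] (min_width=7, slack=5)
Line 5: ['knife', 'bridge'] (min_width=12, slack=0)
Line 6: ['display'] (min_width=7, slack=5)
Line 7: ['light', 'cherry'] (min_width=12, slack=0)
Line 8: ['algorithm'] (min_width=9, slack=3)
Line 9: ['fruit'] (min_width=5, slack=7)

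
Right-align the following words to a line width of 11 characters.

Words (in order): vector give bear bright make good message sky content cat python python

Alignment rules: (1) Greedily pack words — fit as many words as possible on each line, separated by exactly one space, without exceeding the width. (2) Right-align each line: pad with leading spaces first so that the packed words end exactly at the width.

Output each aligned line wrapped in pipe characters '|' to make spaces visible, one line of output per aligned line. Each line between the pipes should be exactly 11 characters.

Line 1: ['vector', 'give'] (min_width=11, slack=0)
Line 2: ['bear', 'bright'] (min_width=11, slack=0)
Line 3: ['make', 'good'] (min_width=9, slack=2)
Line 4: ['message', 'sky'] (min_width=11, slack=0)
Line 5: ['content', 'cat'] (min_width=11, slack=0)
Line 6: ['python'] (min_width=6, slack=5)
Line 7: ['python'] (min_width=6, slack=5)

Answer: |vector give|
|bear bright|
|  make good|
|message sky|
|content cat|
|     python|
|     python|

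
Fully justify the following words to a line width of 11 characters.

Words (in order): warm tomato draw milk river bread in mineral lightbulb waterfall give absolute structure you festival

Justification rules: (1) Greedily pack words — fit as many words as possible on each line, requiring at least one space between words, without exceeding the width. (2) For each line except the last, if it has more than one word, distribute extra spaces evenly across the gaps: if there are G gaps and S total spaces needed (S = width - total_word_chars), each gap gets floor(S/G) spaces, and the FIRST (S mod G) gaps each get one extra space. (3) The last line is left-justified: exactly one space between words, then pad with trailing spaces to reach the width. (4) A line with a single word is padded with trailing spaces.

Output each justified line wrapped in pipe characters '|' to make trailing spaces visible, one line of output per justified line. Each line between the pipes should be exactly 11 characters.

Line 1: ['warm', 'tomato'] (min_width=11, slack=0)
Line 2: ['draw', 'milk'] (min_width=9, slack=2)
Line 3: ['river', 'bread'] (min_width=11, slack=0)
Line 4: ['in', 'mineral'] (min_width=10, slack=1)
Line 5: ['lightbulb'] (min_width=9, slack=2)
Line 6: ['waterfall'] (min_width=9, slack=2)
Line 7: ['give'] (min_width=4, slack=7)
Line 8: ['absolute'] (min_width=8, slack=3)
Line 9: ['structure'] (min_width=9, slack=2)
Line 10: ['you'] (min_width=3, slack=8)
Line 11: ['festival'] (min_width=8, slack=3)

Answer: |warm tomato|
|draw   milk|
|river bread|
|in  mineral|
|lightbulb  |
|waterfall  |
|give       |
|absolute   |
|structure  |
|you        |
|festival   |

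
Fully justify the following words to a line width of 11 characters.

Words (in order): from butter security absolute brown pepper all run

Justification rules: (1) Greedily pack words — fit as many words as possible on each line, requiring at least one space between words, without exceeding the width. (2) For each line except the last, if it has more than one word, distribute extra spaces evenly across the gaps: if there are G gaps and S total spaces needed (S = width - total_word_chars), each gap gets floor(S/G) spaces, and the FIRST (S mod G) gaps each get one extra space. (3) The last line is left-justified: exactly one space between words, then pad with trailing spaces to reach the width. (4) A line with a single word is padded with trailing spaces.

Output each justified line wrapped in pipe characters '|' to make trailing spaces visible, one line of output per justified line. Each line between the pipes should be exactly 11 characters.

Line 1: ['from', 'butter'] (min_width=11, slack=0)
Line 2: ['security'] (min_width=8, slack=3)
Line 3: ['absolute'] (min_width=8, slack=3)
Line 4: ['brown'] (min_width=5, slack=6)
Line 5: ['pepper', 'all'] (min_width=10, slack=1)
Line 6: ['run'] (min_width=3, slack=8)

Answer: |from butter|
|security   |
|absolute   |
|brown      |
|pepper  all|
|run        |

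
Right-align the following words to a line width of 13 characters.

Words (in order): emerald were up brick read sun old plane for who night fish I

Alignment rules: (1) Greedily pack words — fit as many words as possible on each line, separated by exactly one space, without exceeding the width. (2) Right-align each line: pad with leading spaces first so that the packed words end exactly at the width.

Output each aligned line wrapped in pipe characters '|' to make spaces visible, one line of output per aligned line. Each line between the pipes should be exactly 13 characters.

Answer: | emerald were|
|up brick read|
|sun old plane|
|for who night|
|       fish I|

Derivation:
Line 1: ['emerald', 'were'] (min_width=12, slack=1)
Line 2: ['up', 'brick', 'read'] (min_width=13, slack=0)
Line 3: ['sun', 'old', 'plane'] (min_width=13, slack=0)
Line 4: ['for', 'who', 'night'] (min_width=13, slack=0)
Line 5: ['fish', 'I'] (min_width=6, slack=7)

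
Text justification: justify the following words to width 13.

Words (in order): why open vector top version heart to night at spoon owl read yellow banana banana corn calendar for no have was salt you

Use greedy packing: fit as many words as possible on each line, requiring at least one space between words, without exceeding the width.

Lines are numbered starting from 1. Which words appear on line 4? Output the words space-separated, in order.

Answer: to night at

Derivation:
Line 1: ['why', 'open'] (min_width=8, slack=5)
Line 2: ['vector', 'top'] (min_width=10, slack=3)
Line 3: ['version', 'heart'] (min_width=13, slack=0)
Line 4: ['to', 'night', 'at'] (min_width=11, slack=2)
Line 5: ['spoon', 'owl'] (min_width=9, slack=4)
Line 6: ['read', 'yellow'] (min_width=11, slack=2)
Line 7: ['banana', 'banana'] (min_width=13, slack=0)
Line 8: ['corn', 'calendar'] (min_width=13, slack=0)
Line 9: ['for', 'no', 'have'] (min_width=11, slack=2)
Line 10: ['was', 'salt', 'you'] (min_width=12, slack=1)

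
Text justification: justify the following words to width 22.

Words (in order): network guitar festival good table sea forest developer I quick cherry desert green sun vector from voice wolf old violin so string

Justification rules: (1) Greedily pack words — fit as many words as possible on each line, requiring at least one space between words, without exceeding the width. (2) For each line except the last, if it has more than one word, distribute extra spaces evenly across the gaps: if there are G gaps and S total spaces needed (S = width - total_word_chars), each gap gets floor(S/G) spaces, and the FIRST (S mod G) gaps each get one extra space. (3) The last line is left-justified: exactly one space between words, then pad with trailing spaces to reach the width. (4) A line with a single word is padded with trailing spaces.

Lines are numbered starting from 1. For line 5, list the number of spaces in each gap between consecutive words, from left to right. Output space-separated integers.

Answer: 2 1 1

Derivation:
Line 1: ['network', 'guitar'] (min_width=14, slack=8)
Line 2: ['festival', 'good', 'table'] (min_width=19, slack=3)
Line 3: ['sea', 'forest', 'developer', 'I'] (min_width=22, slack=0)
Line 4: ['quick', 'cherry', 'desert'] (min_width=19, slack=3)
Line 5: ['green', 'sun', 'vector', 'from'] (min_width=21, slack=1)
Line 6: ['voice', 'wolf', 'old', 'violin'] (min_width=21, slack=1)
Line 7: ['so', 'string'] (min_width=9, slack=13)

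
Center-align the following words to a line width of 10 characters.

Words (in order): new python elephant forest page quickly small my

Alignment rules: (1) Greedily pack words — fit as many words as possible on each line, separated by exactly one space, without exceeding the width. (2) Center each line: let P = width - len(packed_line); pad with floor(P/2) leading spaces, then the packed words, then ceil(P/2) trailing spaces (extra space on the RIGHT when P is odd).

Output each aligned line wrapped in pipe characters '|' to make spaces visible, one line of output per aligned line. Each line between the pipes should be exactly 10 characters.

Line 1: ['new', 'python'] (min_width=10, slack=0)
Line 2: ['elephant'] (min_width=8, slack=2)
Line 3: ['forest'] (min_width=6, slack=4)
Line 4: ['page'] (min_width=4, slack=6)
Line 5: ['quickly'] (min_width=7, slack=3)
Line 6: ['small', 'my'] (min_width=8, slack=2)

Answer: |new python|
| elephant |
|  forest  |
|   page   |
| quickly  |
| small my |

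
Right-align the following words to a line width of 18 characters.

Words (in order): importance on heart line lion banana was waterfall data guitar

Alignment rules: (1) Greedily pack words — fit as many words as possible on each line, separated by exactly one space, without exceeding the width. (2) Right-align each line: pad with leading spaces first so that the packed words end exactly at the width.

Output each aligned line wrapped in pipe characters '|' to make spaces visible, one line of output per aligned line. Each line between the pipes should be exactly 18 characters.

Line 1: ['importance', 'on'] (min_width=13, slack=5)
Line 2: ['heart', 'line', 'lion'] (min_width=15, slack=3)
Line 3: ['banana', 'was'] (min_width=10, slack=8)
Line 4: ['waterfall', 'data'] (min_width=14, slack=4)
Line 5: ['guitar'] (min_width=6, slack=12)

Answer: |     importance on|
|   heart line lion|
|        banana was|
|    waterfall data|
|            guitar|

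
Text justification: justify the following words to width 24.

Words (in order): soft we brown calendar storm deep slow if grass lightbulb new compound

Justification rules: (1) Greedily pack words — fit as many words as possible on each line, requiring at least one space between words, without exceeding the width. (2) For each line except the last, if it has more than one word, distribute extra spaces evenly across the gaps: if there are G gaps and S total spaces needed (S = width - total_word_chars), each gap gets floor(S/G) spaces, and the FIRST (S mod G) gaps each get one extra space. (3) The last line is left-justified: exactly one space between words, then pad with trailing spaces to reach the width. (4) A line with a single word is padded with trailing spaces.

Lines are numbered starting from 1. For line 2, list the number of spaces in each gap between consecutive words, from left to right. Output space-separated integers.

Answer: 1 1 1 1

Derivation:
Line 1: ['soft', 'we', 'brown', 'calendar'] (min_width=22, slack=2)
Line 2: ['storm', 'deep', 'slow', 'if', 'grass'] (min_width=24, slack=0)
Line 3: ['lightbulb', 'new', 'compound'] (min_width=22, slack=2)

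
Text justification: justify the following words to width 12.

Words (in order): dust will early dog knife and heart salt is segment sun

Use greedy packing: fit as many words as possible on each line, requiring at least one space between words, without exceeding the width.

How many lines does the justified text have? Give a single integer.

Answer: 6

Derivation:
Line 1: ['dust', 'will'] (min_width=9, slack=3)
Line 2: ['early', 'dog'] (min_width=9, slack=3)
Line 3: ['knife', 'and'] (min_width=9, slack=3)
Line 4: ['heart', 'salt'] (min_width=10, slack=2)
Line 5: ['is', 'segment'] (min_width=10, slack=2)
Line 6: ['sun'] (min_width=3, slack=9)
Total lines: 6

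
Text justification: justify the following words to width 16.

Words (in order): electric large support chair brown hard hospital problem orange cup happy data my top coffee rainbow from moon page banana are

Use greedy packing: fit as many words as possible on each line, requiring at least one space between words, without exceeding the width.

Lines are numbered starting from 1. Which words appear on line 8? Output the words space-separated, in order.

Line 1: ['electric', 'large'] (min_width=14, slack=2)
Line 2: ['support', 'chair'] (min_width=13, slack=3)
Line 3: ['brown', 'hard'] (min_width=10, slack=6)
Line 4: ['hospital', 'problem'] (min_width=16, slack=0)
Line 5: ['orange', 'cup', 'happy'] (min_width=16, slack=0)
Line 6: ['data', 'my', 'top'] (min_width=11, slack=5)
Line 7: ['coffee', 'rainbow'] (min_width=14, slack=2)
Line 8: ['from', 'moon', 'page'] (min_width=14, slack=2)
Line 9: ['banana', 'are'] (min_width=10, slack=6)

Answer: from moon page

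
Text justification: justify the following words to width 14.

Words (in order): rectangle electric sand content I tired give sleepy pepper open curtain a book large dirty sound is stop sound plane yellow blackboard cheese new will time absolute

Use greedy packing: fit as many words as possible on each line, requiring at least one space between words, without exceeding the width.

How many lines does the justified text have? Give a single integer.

Answer: 14

Derivation:
Line 1: ['rectangle'] (min_width=9, slack=5)
Line 2: ['electric', 'sand'] (min_width=13, slack=1)
Line 3: ['content', 'I'] (min_width=9, slack=5)
Line 4: ['tired', 'give'] (min_width=10, slack=4)
Line 5: ['sleepy', 'pepper'] (min_width=13, slack=1)
Line 6: ['open', 'curtain', 'a'] (min_width=14, slack=0)
Line 7: ['book', 'large'] (min_width=10, slack=4)
Line 8: ['dirty', 'sound', 'is'] (min_width=14, slack=0)
Line 9: ['stop', 'sound'] (min_width=10, slack=4)
Line 10: ['plane', 'yellow'] (min_width=12, slack=2)
Line 11: ['blackboard'] (min_width=10, slack=4)
Line 12: ['cheese', 'new'] (min_width=10, slack=4)
Line 13: ['will', 'time'] (min_width=9, slack=5)
Line 14: ['absolute'] (min_width=8, slack=6)
Total lines: 14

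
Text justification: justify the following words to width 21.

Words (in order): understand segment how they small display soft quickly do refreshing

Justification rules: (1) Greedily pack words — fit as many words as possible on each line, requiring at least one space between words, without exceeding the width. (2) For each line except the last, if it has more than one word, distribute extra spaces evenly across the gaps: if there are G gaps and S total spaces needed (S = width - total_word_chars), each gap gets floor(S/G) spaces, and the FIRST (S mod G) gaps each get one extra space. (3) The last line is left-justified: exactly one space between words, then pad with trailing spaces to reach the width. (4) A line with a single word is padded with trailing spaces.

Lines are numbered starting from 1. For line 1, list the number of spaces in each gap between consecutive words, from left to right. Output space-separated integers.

Answer: 4

Derivation:
Line 1: ['understand', 'segment'] (min_width=18, slack=3)
Line 2: ['how', 'they', 'small'] (min_width=14, slack=7)
Line 3: ['display', 'soft', 'quickly'] (min_width=20, slack=1)
Line 4: ['do', 'refreshing'] (min_width=13, slack=8)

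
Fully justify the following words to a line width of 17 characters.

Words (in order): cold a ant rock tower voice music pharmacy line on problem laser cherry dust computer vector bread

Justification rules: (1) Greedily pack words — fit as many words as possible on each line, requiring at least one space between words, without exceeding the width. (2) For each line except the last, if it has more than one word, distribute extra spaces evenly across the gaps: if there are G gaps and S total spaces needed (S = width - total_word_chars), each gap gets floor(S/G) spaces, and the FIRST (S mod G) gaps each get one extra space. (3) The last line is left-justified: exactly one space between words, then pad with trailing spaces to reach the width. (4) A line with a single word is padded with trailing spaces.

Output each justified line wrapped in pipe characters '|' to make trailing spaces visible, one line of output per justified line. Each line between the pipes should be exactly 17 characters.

Line 1: ['cold', 'a', 'ant', 'rock'] (min_width=15, slack=2)
Line 2: ['tower', 'voice', 'music'] (min_width=17, slack=0)
Line 3: ['pharmacy', 'line', 'on'] (min_width=16, slack=1)
Line 4: ['problem', 'laser'] (min_width=13, slack=4)
Line 5: ['cherry', 'dust'] (min_width=11, slack=6)
Line 6: ['computer', 'vector'] (min_width=15, slack=2)
Line 7: ['bread'] (min_width=5, slack=12)

Answer: |cold  a  ant rock|
|tower voice music|
|pharmacy  line on|
|problem     laser|
|cherry       dust|
|computer   vector|
|bread            |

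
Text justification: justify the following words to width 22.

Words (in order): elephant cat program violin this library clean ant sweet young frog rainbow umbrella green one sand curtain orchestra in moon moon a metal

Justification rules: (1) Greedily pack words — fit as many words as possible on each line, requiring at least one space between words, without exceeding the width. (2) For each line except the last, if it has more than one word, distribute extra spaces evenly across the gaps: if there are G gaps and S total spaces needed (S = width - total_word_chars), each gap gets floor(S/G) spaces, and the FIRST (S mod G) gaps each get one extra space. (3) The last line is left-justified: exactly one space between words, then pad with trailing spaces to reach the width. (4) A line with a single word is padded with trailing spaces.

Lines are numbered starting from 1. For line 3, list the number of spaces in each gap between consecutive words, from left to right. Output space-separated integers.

Line 1: ['elephant', 'cat', 'program'] (min_width=20, slack=2)
Line 2: ['violin', 'this', 'library'] (min_width=19, slack=3)
Line 3: ['clean', 'ant', 'sweet', 'young'] (min_width=21, slack=1)
Line 4: ['frog', 'rainbow', 'umbrella'] (min_width=21, slack=1)
Line 5: ['green', 'one', 'sand', 'curtain'] (min_width=22, slack=0)
Line 6: ['orchestra', 'in', 'moon', 'moon'] (min_width=22, slack=0)
Line 7: ['a', 'metal'] (min_width=7, slack=15)

Answer: 2 1 1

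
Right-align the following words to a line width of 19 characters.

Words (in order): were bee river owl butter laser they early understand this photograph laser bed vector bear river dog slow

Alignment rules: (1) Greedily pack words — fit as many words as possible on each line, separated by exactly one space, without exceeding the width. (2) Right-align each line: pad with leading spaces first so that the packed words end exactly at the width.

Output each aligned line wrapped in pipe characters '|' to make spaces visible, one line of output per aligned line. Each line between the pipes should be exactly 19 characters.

Line 1: ['were', 'bee', 'river', 'owl'] (min_width=18, slack=1)
Line 2: ['butter', 'laser', 'they'] (min_width=17, slack=2)
Line 3: ['early', 'understand'] (min_width=16, slack=3)
Line 4: ['this', 'photograph'] (min_width=15, slack=4)
Line 5: ['laser', 'bed', 'vector'] (min_width=16, slack=3)
Line 6: ['bear', 'river', 'dog', 'slow'] (min_width=19, slack=0)

Answer: | were bee river owl|
|  butter laser they|
|   early understand|
|    this photograph|
|   laser bed vector|
|bear river dog slow|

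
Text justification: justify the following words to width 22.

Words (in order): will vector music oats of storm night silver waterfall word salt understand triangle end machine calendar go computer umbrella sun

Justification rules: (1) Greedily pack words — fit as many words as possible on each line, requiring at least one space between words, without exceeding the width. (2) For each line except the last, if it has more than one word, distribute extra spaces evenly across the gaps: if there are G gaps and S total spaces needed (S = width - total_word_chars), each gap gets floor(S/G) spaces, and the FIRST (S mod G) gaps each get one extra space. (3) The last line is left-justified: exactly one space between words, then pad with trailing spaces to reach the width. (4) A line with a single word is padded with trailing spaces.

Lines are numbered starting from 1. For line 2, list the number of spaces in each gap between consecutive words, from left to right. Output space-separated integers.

Answer: 2 1 1

Derivation:
Line 1: ['will', 'vector', 'music', 'oats'] (min_width=22, slack=0)
Line 2: ['of', 'storm', 'night', 'silver'] (min_width=21, slack=1)
Line 3: ['waterfall', 'word', 'salt'] (min_width=19, slack=3)
Line 4: ['understand', 'triangle'] (min_width=19, slack=3)
Line 5: ['end', 'machine', 'calendar'] (min_width=20, slack=2)
Line 6: ['go', 'computer', 'umbrella'] (min_width=20, slack=2)
Line 7: ['sun'] (min_width=3, slack=19)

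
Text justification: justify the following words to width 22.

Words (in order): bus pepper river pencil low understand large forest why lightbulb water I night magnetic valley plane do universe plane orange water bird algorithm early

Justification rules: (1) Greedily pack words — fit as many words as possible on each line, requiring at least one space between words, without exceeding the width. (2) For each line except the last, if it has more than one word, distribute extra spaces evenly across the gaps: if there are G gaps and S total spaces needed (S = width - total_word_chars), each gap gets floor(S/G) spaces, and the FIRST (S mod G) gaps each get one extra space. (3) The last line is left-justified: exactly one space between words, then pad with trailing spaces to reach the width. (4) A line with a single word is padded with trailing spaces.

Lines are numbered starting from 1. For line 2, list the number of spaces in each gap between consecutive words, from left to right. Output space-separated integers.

Answer: 2 1

Derivation:
Line 1: ['bus', 'pepper', 'river'] (min_width=16, slack=6)
Line 2: ['pencil', 'low', 'understand'] (min_width=21, slack=1)
Line 3: ['large', 'forest', 'why'] (min_width=16, slack=6)
Line 4: ['lightbulb', 'water', 'I'] (min_width=17, slack=5)
Line 5: ['night', 'magnetic', 'valley'] (min_width=21, slack=1)
Line 6: ['plane', 'do', 'universe'] (min_width=17, slack=5)
Line 7: ['plane', 'orange', 'water'] (min_width=18, slack=4)
Line 8: ['bird', 'algorithm', 'early'] (min_width=20, slack=2)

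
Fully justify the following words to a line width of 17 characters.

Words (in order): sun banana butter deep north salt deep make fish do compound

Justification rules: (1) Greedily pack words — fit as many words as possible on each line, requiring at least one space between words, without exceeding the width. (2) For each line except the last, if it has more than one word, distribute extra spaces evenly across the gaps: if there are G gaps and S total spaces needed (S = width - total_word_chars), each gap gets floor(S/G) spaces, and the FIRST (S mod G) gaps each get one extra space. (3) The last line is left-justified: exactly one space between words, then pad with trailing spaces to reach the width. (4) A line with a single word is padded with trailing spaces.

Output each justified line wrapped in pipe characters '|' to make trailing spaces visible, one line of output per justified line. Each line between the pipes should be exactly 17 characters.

Line 1: ['sun', 'banana', 'butter'] (min_width=17, slack=0)
Line 2: ['deep', 'north', 'salt'] (min_width=15, slack=2)
Line 3: ['deep', 'make', 'fish', 'do'] (min_width=17, slack=0)
Line 4: ['compound'] (min_width=8, slack=9)

Answer: |sun banana butter|
|deep  north  salt|
|deep make fish do|
|compound         |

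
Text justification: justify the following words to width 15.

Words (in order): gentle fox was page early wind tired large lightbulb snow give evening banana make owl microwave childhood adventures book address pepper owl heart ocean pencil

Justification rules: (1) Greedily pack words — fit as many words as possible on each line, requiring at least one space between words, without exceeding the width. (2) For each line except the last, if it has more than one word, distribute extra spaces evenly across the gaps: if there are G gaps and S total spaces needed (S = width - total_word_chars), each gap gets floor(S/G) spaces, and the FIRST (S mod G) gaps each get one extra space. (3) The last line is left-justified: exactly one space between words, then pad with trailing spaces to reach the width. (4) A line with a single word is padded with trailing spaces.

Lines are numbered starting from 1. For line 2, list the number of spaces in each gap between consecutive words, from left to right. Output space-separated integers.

Answer: 1 1

Derivation:
Line 1: ['gentle', 'fox', 'was'] (min_width=14, slack=1)
Line 2: ['page', 'early', 'wind'] (min_width=15, slack=0)
Line 3: ['tired', 'large'] (min_width=11, slack=4)
Line 4: ['lightbulb', 'snow'] (min_width=14, slack=1)
Line 5: ['give', 'evening'] (min_width=12, slack=3)
Line 6: ['banana', 'make', 'owl'] (min_width=15, slack=0)
Line 7: ['microwave'] (min_width=9, slack=6)
Line 8: ['childhood'] (min_width=9, slack=6)
Line 9: ['adventures', 'book'] (min_width=15, slack=0)
Line 10: ['address', 'pepper'] (min_width=14, slack=1)
Line 11: ['owl', 'heart', 'ocean'] (min_width=15, slack=0)
Line 12: ['pencil'] (min_width=6, slack=9)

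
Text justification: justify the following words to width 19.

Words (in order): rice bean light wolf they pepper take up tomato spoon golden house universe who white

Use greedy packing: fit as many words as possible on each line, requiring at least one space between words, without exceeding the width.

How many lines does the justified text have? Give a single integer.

Answer: 5

Derivation:
Line 1: ['rice', 'bean', 'light'] (min_width=15, slack=4)
Line 2: ['wolf', 'they', 'pepper'] (min_width=16, slack=3)
Line 3: ['take', 'up', 'tomato'] (min_width=14, slack=5)
Line 4: ['spoon', 'golden', 'house'] (min_width=18, slack=1)
Line 5: ['universe', 'who', 'white'] (min_width=18, slack=1)
Total lines: 5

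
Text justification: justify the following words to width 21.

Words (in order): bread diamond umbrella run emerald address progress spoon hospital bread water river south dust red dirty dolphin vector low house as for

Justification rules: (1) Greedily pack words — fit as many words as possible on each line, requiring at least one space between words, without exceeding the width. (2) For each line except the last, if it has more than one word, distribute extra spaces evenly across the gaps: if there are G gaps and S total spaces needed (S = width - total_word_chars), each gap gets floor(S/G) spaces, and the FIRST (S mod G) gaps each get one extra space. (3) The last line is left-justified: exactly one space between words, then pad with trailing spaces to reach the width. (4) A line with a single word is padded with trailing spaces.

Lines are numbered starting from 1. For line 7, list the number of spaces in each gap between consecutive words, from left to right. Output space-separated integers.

Answer: 3 2

Derivation:
Line 1: ['bread', 'diamond'] (min_width=13, slack=8)
Line 2: ['umbrella', 'run', 'emerald'] (min_width=20, slack=1)
Line 3: ['address', 'progress'] (min_width=16, slack=5)
Line 4: ['spoon', 'hospital', 'bread'] (min_width=20, slack=1)
Line 5: ['water', 'river', 'south'] (min_width=17, slack=4)
Line 6: ['dust', 'red', 'dirty'] (min_width=14, slack=7)
Line 7: ['dolphin', 'vector', 'low'] (min_width=18, slack=3)
Line 8: ['house', 'as', 'for'] (min_width=12, slack=9)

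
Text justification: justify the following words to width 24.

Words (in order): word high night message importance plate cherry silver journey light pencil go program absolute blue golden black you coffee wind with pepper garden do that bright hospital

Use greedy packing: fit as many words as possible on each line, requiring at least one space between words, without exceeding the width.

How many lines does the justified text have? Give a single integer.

Answer: 8

Derivation:
Line 1: ['word', 'high', 'night', 'message'] (min_width=23, slack=1)
Line 2: ['importance', 'plate', 'cherry'] (min_width=23, slack=1)
Line 3: ['silver', 'journey', 'light'] (min_width=20, slack=4)
Line 4: ['pencil', 'go', 'program'] (min_width=17, slack=7)
Line 5: ['absolute', 'blue', 'golden'] (min_width=20, slack=4)
Line 6: ['black', 'you', 'coffee', 'wind'] (min_width=21, slack=3)
Line 7: ['with', 'pepper', 'garden', 'do'] (min_width=21, slack=3)
Line 8: ['that', 'bright', 'hospital'] (min_width=20, slack=4)
Total lines: 8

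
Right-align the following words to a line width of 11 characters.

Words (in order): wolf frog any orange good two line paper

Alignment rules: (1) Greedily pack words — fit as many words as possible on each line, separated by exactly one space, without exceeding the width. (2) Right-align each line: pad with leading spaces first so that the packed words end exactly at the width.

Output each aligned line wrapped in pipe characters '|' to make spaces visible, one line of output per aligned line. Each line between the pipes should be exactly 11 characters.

Line 1: ['wolf', 'frog'] (min_width=9, slack=2)
Line 2: ['any', 'orange'] (min_width=10, slack=1)
Line 3: ['good', 'two'] (min_width=8, slack=3)
Line 4: ['line', 'paper'] (min_width=10, slack=1)

Answer: |  wolf frog|
| any orange|
|   good two|
| line paper|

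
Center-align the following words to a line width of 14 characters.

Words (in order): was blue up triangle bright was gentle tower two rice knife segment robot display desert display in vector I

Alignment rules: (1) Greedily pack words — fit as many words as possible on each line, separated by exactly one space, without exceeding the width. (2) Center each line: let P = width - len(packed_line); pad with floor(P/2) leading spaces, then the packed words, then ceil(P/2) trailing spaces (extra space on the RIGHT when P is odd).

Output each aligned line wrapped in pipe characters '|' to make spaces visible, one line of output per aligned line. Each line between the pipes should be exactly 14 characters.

Answer: | was blue up  |
|   triangle   |
|  bright was  |
| gentle tower |
|two rice knife|
|segment robot |
|display desert|
|  display in  |
|   vector I   |

Derivation:
Line 1: ['was', 'blue', 'up'] (min_width=11, slack=3)
Line 2: ['triangle'] (min_width=8, slack=6)
Line 3: ['bright', 'was'] (min_width=10, slack=4)
Line 4: ['gentle', 'tower'] (min_width=12, slack=2)
Line 5: ['two', 'rice', 'knife'] (min_width=14, slack=0)
Line 6: ['segment', 'robot'] (min_width=13, slack=1)
Line 7: ['display', 'desert'] (min_width=14, slack=0)
Line 8: ['display', 'in'] (min_width=10, slack=4)
Line 9: ['vector', 'I'] (min_width=8, slack=6)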